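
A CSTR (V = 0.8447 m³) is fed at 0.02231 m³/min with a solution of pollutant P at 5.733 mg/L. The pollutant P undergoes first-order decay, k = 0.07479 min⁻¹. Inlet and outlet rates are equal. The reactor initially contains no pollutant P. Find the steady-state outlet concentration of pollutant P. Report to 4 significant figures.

1.496 mg/L

V dC/dt = Q(C_in − C) − k V C.
At steady state: 0 = Q C_in − (Q + kV) C_ss, so C_ss = Q C_in/(Q + kV).
C_ss = 0.02231·5.733/(0.02231 + 0.07479·0.8447) = 0.127903/0.0854851 = 1.49620 mg/L.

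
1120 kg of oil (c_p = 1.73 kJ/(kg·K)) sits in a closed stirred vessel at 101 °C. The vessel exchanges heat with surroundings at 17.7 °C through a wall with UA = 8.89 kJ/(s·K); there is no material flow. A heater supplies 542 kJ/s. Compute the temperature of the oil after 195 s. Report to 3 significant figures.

87.8 °C

Lumped-capacitance energy balance: M c_p dT/dt = UA(T_amb − T) + Q̇.
dT/dt = (T_ss − T)/τ with T_ss = T_amb + Q̇/UA = 17.7 + 542/8.89 = 78.667 °C, τ = M c_p/UA = 1120·1.73/8.89 = 217.95 s.
Integrating: T(t) = T_ss + (T₀ − T_ss) e^(−t/τ).
T(195) = 78.667 + (22.333)·0.40873 = 87.795 °C.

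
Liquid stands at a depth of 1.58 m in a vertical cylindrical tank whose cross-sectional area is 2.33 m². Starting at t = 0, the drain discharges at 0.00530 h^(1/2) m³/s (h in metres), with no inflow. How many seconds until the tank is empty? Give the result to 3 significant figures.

With no inflow, A dh/dt = −0.00530 √h.
This is separable: 2 d(√h)/dt = −0.00530/A, so √h = √h₀ − (0.00530/(2A)) t.
Tank is empty when √h = 0: t_empty = 2A√h₀/0.00530.
t_empty = 2·2.33·√1.58/0.00530 = 4.6600·1.2570/0.00530 = 1105.2 s.

1110 s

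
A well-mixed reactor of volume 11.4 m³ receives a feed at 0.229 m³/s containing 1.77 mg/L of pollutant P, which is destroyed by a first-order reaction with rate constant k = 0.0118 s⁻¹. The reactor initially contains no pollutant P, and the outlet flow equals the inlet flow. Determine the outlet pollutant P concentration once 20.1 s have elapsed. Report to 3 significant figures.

Accumulation = in − out − consumed: V dC/dt = Q C_in − Q C − k V C.
dC/dt = (Q/V) C_in − (Q/V + k) C; effective rate a = Q/V + k = 0.020088 + 0.0118 = 0.031888 s⁻¹.
C_ss = Q C_in/(Q + kV) = 1.1150 mg/L; C(t) = C_ss + (C₀ − C_ss) e^(−a t).
C(20.1) = 1.1150 + (-1.1150)·e^(−0.031888·20.1) = 1.1150 + (-1.1150)·0.52680 = 0.52763 mg/L.

0.528 mg/L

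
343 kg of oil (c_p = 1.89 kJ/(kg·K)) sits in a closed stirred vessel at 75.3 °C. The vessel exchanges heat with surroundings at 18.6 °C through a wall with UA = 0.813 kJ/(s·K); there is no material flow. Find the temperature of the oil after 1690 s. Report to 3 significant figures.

25.4 °C

Energy balance: M c_p dT/dt = −UA(T − T_amb).
dT/dt = (T_ss − T)/τ with T_ss = T_amb = 18.600 °C, τ = M c_p/UA = 343·1.89/0.813 = 797.38 s.
T approaches T_ss exponentially: T(t) = T_ss + (T₀ − T_ss) e^(−t/τ).
T(1690) = 18.600 + (56.700)·0.12010 = 25.410 °C.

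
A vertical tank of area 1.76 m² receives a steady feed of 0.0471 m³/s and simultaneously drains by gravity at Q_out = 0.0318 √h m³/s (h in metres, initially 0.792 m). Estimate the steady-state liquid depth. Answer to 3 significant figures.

Volume balance on the tank: A dh/dt = Q_in − 0.0318 √h. At steady state dh/dt = 0:
Q_in = 0.0318 √h_ss ⇒ √h_ss = 0.0471/0.0318 = 1.4811.
h_ss = 1.4811² = 2.1938 m. (Since h₀ = 0.792 m < h_ss, the level will rise toward this value.)

2.19 m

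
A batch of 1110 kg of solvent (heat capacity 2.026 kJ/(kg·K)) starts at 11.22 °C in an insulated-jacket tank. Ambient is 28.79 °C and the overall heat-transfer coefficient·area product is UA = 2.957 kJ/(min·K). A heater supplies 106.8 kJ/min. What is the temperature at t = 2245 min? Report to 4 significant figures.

M c_p dT/dt = −UA(T − T_amb) + Q̇.
dT/dt = (T_ss − T)/τ with T_ss = T_amb + Q̇/UA = 28.79 + 106.8/2.957 = 64.9077 °C, τ = M c_p/UA = 1110·2.026/2.957 = 760.521 min.
Integrating: T(t) = T_ss + (T₀ − T_ss) e^(−t/τ).
T(2245) = 64.9077 + (-53.6877)·0.0522391 = 62.1031 °C.

62.10 °C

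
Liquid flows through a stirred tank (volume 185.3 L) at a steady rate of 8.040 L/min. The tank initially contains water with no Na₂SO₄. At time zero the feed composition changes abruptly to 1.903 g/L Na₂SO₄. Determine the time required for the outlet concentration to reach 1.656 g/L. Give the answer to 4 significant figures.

47.06 min

Transient balance on the dissolved component: V dC/dt = Q(C_in − C), so τ = V/Q = 23.0473 min.
C(t) = C_in + (C₀ − C_in) e^(−t/τ). Set C = 1.656 and solve for t:
e^(−t/τ) = (C − C_in)/(C₀ − C_in) = (1.656 − 1.903)/(0 − 1.903) = 0.129795
t = −τ ln(…) = 23.0473 × 2.04180 = 47.0579 min.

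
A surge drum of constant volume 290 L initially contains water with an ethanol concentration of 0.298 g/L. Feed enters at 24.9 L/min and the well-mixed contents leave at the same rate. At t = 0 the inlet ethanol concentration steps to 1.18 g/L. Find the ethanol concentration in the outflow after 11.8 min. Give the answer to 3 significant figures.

0.860 g/L

Accumulation = in − out for the solute gives V dC/dt = Q(C_in − C).
Time constant τ = V/Q = 290/24.9 = 11.647 min.
Integrating: C(t) = C_in + (C₀ − C_in) e^(−t/τ).
C(11.8) = 1.18 + (0.298 − 1.18)·e^(−11.8/11.647) = 1.18 + (-0.88200)·0.36307 = 0.85978 g/L.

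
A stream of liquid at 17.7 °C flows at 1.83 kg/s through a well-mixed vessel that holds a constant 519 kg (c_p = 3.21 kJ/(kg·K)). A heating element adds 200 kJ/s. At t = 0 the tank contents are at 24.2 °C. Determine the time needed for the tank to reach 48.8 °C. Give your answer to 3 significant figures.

634 s

M c_p dT/dt = ṁ c_p (T_in − T) + Q̇.
τ = M/ṁ = 283.61 s; T_ss = T_in + Q̇/(ṁ c_p) = 51.747 °C.
T(t) = T_ss + (T₀ − T_ss) e^(−t/τ). Set T = 48.8:
e^(−t/τ) = (48.8 − 51.747)/(24.2 − 51.747) = 0.10697
t = −283.61 · ln(0.10697) = 633.92 s.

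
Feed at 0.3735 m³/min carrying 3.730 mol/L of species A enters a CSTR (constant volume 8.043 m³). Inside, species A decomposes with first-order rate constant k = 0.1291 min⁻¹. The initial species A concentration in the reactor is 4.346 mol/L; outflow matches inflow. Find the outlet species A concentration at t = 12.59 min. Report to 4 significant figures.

Species balance: V dC/dt = Q C_in − Q C − k V C.
dC/dt = (Q/V) C_in − (Q/V + k) C; effective rate a = Q/V + k = 0.0464379 + 0.1291 = 0.175538 min⁻¹.
C_ss = Q C_in/(Q + kV) = 0.986758 mol/L; C(t) = C_ss + (C₀ − C_ss) e^(−a t).
C(12.59) = 0.986758 + (3.35924)·e^(−0.175538·12.59) = 0.986758 + (3.35924)·0.109698 = 1.35526 mol/L.

1.355 mol/L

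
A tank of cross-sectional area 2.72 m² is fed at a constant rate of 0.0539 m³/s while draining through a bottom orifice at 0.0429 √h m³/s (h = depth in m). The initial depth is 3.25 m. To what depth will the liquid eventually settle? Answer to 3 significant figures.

1.58 m

Accumulation of liquid (constant cross-section A): A dh/dt = Q_in − 0.0429 √h. At steady state dh/dt = 0:
Q_in = 0.0429 √h_ss ⇒ √h_ss = 0.0539/0.0429 = 1.2564.
h_ss = 1.2564² = 1.5786 m. (Since h₀ = 3.25 m > h_ss, the level will fall toward this value.)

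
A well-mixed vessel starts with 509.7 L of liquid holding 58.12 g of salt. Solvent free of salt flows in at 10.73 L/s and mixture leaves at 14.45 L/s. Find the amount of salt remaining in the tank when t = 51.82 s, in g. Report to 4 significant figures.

Total volume: dV/dt = Q_in − Q_out = -3.72000 L/s, so V(t) = 509.7 − 3.72000 t and V(51.82) = 316.930 L.
Species balance (pure solvent in): dm/dt = −Q_out · m/V(t).
Separate: dm/m = −Q_out dt/V(t) ⇒ ln(m/m₀) = −(Q_out/(Q_in−Q_out)) ln(V/V₀).
m = m₀ (V₀/V)^(Q_out/(Q_in−Q_out)) = 58.12 × (509.7/316.930)^(-3.88441) = 9.17848 g.

9.178 g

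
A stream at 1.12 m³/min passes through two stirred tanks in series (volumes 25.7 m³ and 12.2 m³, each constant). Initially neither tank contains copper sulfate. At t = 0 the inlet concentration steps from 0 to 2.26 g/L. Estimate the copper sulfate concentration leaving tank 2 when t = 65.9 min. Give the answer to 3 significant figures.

2.02 g/L

Time constants: τᵢ = Vᵢ/Q for each well-mixed tank.
τ₁ = 25.7/1.12 = 22.946 min; τ₂ = 12.2/1.12 = 10.893 min.
Tank 1: C₁ = C_in(1 − e^(−t/τ₁)). Tank 2 (τ₁ ≠ τ₂): C₂ = C_in[1 − (τ₁ e^(−t/τ₁) − τ₂ e^(−t/τ₂))/(τ₁ − τ₂)].
At t = 65.9: e^(−t/τ₁) = 0.056591, e^(−t/τ₂) = 0.0023582.
C₂ = 2.26·[1 − (22.946·0.056591 − 10.893·0.0023582)/(12.054)] = 2.26·0.89440 = 2.0213 g/L.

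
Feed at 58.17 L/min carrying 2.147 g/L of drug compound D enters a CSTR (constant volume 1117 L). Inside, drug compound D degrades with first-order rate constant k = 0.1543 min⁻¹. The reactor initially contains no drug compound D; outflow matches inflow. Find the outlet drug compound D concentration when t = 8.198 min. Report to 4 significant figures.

0.4420 g/L

V dC/dt = Q(C_in − C) − k V C.
This is linear with rate a = Q/V + k = 0.206377 min⁻¹.
C_ss = Q C_in/(Q + kV) = 0.541772 g/L; C(t) = C_ss + (C₀ − C_ss) e^(−a t).
C(8.198) = 0.541772 + (-0.541772)·e^(−0.206377·8.198) = 0.541772 + (-0.541772)·0.184173 = 0.441992 g/L.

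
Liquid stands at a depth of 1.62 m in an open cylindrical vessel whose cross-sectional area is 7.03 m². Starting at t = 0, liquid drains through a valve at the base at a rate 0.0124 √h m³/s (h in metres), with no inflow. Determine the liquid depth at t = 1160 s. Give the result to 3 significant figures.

Unsteady balance on liquid volume: A dh/dt = −0.0124 √h.
∫ h^(−1/2) dh = −(0.0124/A) ∫ dt, giving 2√h = 2√h₀ − (0.0124/A) t.
√h = √1.62 − 0.0124·1160/(2·7.03) = 1.2728 − 1.0230 = 0.24975.
h = 0.24975² = 0.062374 m.

0.0624 m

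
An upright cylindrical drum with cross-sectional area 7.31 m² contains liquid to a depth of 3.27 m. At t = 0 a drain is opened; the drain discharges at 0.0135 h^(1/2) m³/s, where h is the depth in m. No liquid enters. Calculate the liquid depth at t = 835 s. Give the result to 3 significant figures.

With no inflow, A dh/dt = −0.0135 √h.
∫ h^(−1/2) dh = −(0.0135/A) ∫ dt, giving 2√h = 2√h₀ − (0.0135/A) t.
√h = √3.27 − 0.0135·835/(2·7.31) = 1.8083 − 0.77103 = 1.0373.
h = 1.0373² = 1.0760 m.

1.08 m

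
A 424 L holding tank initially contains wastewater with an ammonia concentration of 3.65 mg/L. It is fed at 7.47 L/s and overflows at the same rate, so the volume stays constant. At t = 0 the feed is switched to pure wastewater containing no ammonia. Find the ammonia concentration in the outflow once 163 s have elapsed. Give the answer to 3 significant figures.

Unsteady species balance (constant V, well mixed): V dC/dt = Q(C_in − C).
Time constant τ = V/Q = 424/7.47 = 56.760 s.
This is linear first-order; C(t) = C_in + (C₀ − C_in) e^(−t/τ).
C(163) = 0 + (3.65 − 0)·e^(−163/56.760) = 0 + (3.6500)·0.056601 = 0.20660 mg/L.

0.207 mg/L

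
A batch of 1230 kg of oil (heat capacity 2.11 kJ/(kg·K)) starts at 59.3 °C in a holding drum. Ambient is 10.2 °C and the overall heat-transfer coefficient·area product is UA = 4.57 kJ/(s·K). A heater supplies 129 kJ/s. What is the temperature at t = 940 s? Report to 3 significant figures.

42.4 °C

M c_p dT/dt = −UA(T − T_amb) + Q̇.
dT/dt = (T_ss − T)/τ with T_ss = T_amb + Q̇/UA = 10.2 + 129/4.57 = 38.428 °C, τ = M c_p/UA = 1230·2.11/4.57 = 567.90 s.
This is linear first-order; T(t) = T_ss + (T₀ − T_ss) e^(−t/τ).
T(940) = 38.428 + (20.872)·0.19105 = 42.415 °C.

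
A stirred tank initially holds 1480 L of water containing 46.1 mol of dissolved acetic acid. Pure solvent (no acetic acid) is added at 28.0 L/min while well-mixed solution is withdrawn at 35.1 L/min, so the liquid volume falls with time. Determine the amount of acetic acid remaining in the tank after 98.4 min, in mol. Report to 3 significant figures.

1.96 mol

Total volume: dV/dt = Q_in − Q_out = -7.1000 L/min, so V(t) = 1480 − 7.1000 t and V(98.4) = 781.36 L.
Solute balance: dm/dt = 0 − Q_out C = −Q_out m/V(t).
Separate: dm/m = −Q_out dt/V(t) ⇒ ln(m/m₀) = −(Q_out/(Q_in−Q_out)) ln(V/V₀).
m = m₀ (V₀/V)^(Q_out/(Q_in−Q_out)) = 46.1 × (1480/781.36)^(-4.9437) = 1.9601 mol.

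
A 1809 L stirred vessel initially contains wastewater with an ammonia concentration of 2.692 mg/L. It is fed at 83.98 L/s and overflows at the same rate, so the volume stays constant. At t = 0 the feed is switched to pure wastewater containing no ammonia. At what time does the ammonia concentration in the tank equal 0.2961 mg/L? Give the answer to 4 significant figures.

47.55 s

Accumulation = in − out for the solute gives V dC/dt = Q(C_in − C), so τ = V/Q = 21.5408 s.
C(t) = C_in + (C₀ − C_in) e^(−t/τ). Set C = 0.2961 and solve for t:
e^(−t/τ) = (C − C_in)/(C₀ − C_in) = (0.2961 − 0)/(2.692 − 0) = 0.109993
t = −τ ln(…) = 21.5408 × 2.20734 = 47.5480 s.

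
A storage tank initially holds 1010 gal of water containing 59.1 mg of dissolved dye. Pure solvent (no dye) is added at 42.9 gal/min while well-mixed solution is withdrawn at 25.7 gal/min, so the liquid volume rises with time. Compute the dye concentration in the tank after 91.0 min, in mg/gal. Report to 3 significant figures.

Total volume: dV/dt = Q_in − Q_out = 17.200 gal/min, so V(t) = 1010 + 17.200 t and V(91.0) = 2575.2 gal.
Solute balance: dm/dt = 0 − Q_out C = −Q_out m/V(t).
dm/m = −Q_out dt/(V₀ + 17.200 t); integrating gives ln(m/m₀) = −(Q_out/(Q_in−Q_out)) ln(V/V₀).
m = m₀ (V₀/V)^(Q_out/(Q_in−Q_out)) = 59.1 × (1010/2575.2)^(1.4942) = 14.595 mg.
C = m/V = 14.595/2575.2 = 0.0056677 mg/gal.

0.00567 mg/gal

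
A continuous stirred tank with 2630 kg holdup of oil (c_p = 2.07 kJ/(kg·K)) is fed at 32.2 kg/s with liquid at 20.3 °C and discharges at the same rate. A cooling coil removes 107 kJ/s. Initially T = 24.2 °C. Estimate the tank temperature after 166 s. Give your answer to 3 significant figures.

M c_p dT/dt = ṁ c_p (T_in − T) − Q̇.
τ = M/ṁ = 81.677 s; T_ss = T_in − Q̇/(ṁ c_p) = 20.3 − 107/(32.2·2.07) = 18.695 °C.
Integrating: T(t) = T_ss + (T₀ − T_ss) e^(−t/τ).
T(166) = 18.695 + (5.5053)·e^(−166/81.677) = 18.695 + (5.5053)·0.13102 = 19.416 °C.

19.4 °C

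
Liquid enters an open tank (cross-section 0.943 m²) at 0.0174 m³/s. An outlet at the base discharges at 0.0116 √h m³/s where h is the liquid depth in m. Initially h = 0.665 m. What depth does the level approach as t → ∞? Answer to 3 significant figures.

Level balance: A dh/dt = 0.0174 − 0.0116 √h. Setting dh/dt = 0:
Q_in = 0.0116 √h_ss ⇒ √h_ss = 0.0174/0.0116 = 1.5000.
h_ss = 1.5000² = 2.2500 m. (Since h₀ = 0.665 m < h_ss, the level will rise toward this value.)

2.25 m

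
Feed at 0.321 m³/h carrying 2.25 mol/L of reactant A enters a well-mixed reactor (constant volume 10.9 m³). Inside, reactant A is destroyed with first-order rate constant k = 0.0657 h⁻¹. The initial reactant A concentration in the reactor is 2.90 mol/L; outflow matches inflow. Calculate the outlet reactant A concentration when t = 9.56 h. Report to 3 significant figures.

Species balance: V dC/dt = Q C_in − Q C − k V C.
dC/dt = (Q/V) C_in − (Q/V + k) C; effective rate a = Q/V + k = 0.029450 + 0.0657 = 0.095150 h⁻¹.
C_ss = Q C_in/(Q + kV) = 0.69639 mol/L; C(t) = C_ss + (C₀ − C_ss) e^(−a t).
C(9.56) = 0.69639 + (2.2036)·e^(−0.095150·9.56) = 0.69639 + (2.2036)·0.40267 = 1.5837 mol/L.

1.58 mol/L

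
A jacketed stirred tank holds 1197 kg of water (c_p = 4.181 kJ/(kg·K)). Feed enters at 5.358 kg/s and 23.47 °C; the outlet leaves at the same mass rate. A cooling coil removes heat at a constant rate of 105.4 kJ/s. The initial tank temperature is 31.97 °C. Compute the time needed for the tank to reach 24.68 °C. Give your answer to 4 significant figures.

179.4 s

Energy balance: M c_p dT/dt = ṁ c_p (T_in − T) − 105.4.
τ = M/ṁ = 223.404 s; T_ss = T_in − Q̇/(ṁ c_p) = 18.7650 °C.
T(t) = T_ss + (T₀ − T_ss) e^(−t/τ). Set T = 24.68:
e^(−t/τ) = (24.68 − 18.7650)/(31.97 − 18.7650) = 0.447936
t = −223.404 · ln(0.447936) = 179.417 s.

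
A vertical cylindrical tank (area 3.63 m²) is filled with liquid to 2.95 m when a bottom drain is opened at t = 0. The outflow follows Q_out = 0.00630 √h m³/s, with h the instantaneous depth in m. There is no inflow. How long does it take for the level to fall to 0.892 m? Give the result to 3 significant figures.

891 s

A dh/dt = −Q_out = −0.00630 √h.
Separate and integrate: 2(√h − √h₀) = −(0.00630/A) t.
t = 2A(√h₀ − √h)/0.00630 = 2·3.63·(√2.95 − √0.892)/0.00630
  = 7.2600 × (1.7176 − 0.94446) / 0.00630 = 890.90 s.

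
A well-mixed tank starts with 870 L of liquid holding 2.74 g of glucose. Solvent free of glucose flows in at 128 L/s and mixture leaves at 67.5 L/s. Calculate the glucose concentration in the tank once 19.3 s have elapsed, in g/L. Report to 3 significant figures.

0.000520 g/L

Let m(t) be the amount of glucose. Volume: V(t) = V₀ + (Q_in − Q_out) t = 870 + 60.500 t; V(19.3) = 2037.7 L.
Species balance (pure solvent in): dm/dt = −Q_out · m/V(t).
Separate: dm/m = −Q_out dt/V(t) ⇒ ln(m/m₀) = −(Q_out/(Q_in−Q_out)) ln(V/V₀).
m = m₀ (V₀/V)^(Q_out/(Q_in−Q_out)) = 2.74 × (870/2037.7)^(1.1157) = 1.0602 g.
C = m/V = 1.0602/2037.7 = 0.00052029 g/L.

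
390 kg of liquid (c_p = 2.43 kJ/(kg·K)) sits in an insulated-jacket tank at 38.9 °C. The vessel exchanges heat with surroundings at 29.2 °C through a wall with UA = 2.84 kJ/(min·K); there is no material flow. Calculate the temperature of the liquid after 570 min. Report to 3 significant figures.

31.0 °C

M c_p dT/dt = −UA(T − T_amb).
dT/dt = (T_ss − T)/τ with T_ss = T_amb = 29.200 °C, τ = M c_p/UA = 390·2.43/2.84 = 333.70 min.
Integrating: T(t) = T_ss + (T₀ − T_ss) e^(−t/τ).
T(570) = 29.200 + (9.7000)·0.18120 = 30.958 °C.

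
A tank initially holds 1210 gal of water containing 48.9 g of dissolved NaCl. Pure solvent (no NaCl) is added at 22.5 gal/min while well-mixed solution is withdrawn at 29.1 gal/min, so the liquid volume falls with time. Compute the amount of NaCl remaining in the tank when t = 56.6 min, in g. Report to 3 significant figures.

9.60 g

Total volume: dV/dt = Q_in − Q_out = -6.6000 gal/min, so V(t) = 1210 − 6.6000 t and V(56.6) = 836.44 gal.
Species balance (pure solvent in): dm/dt = −Q_out · m/V(t).
Separate: dm/m = −Q_out dt/V(t) ⇒ ln(m/m₀) = −(Q_out/(Q_in−Q_out)) ln(V/V₀).
m = m₀ (V₀/V)^(Q_out/(Q_in−Q_out)) = 48.9 × (1210/836.44)^(-4.4091) = 9.6008 g.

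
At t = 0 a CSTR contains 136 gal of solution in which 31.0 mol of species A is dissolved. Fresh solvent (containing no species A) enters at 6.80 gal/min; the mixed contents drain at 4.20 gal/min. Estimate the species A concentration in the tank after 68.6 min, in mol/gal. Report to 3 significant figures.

Let m(t) be the amount of species A. Volume: V(t) = V₀ + (Q_in − Q_out) t = 136 + 2.6000 t; V(68.6) = 314.36 gal.
Solute balance: dm/dt = 0 − Q_out C = −Q_out m/V(t).
Separate: dm/m = −Q_out dt/V(t) ⇒ ln(m/m₀) = −(Q_out/(Q_in−Q_out)) ln(V/V₀).
m = m₀ (V₀/V)^(Q_out/(Q_in−Q_out)) = 31.0 × (136/314.36)^(1.6154) = 8.0083 mol.
C = m/V = 8.0083/314.36 = 0.025475 mol/gal.

0.0255 mol/gal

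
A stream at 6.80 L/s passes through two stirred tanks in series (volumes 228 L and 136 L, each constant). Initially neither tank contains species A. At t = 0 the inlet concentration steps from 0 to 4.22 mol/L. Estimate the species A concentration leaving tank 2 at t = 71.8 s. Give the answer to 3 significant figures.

3.16 mol/L

Each tank obeys Vᵢ dCᵢ/dt = Q(Cᵢ₋₁ − Cᵢ), so τᵢ = Vᵢ/Q.
τ₁ = 228/6.80 = 33.529 s; τ₂ = 136/6.80 = 20.000 s.
Tank 1: C₁ = C_in(1 − e^(−t/τ₁)). Tank 2 (τ₁ ≠ τ₂): C₂ = C_in[1 − (τ₁ e^(−t/τ₁) − τ₂ e^(−t/τ₂))/(τ₁ − τ₂)].
At t = 71.8: e^(−t/τ₁) = 0.11749, e^(−t/τ₂) = 0.027598.
C₂ = 4.22·[1 − (33.529·0.11749 − 20.000·0.027598)/(13.529)] = 4.22·0.74963 = 3.1634 mol/L.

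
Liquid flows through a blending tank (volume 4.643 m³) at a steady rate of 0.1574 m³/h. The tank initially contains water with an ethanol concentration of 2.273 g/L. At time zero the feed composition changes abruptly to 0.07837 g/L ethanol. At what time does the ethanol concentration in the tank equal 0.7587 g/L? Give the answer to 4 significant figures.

34.55 h

Species balance: V dC/dt = Q(C_in − C) ⇒ τ = V/Q = 29.4981 h.
C(t) = C_in + (C₀ − C_in) e^(−t/τ). Set C = 0.7587 and solve for t:
e^(−t/τ) = (C − C_in)/(C₀ − C_in) = (0.7587 − 0.07837)/(2.273 − 0.07837) = 0.309998
t = −τ ln(…) = 29.4981 × 1.17119 = 34.5479 h.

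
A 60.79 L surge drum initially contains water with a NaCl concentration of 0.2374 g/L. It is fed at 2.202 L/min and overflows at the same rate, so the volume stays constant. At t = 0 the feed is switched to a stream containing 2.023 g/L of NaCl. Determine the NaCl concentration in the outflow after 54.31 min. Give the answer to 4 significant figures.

Mass balance on the solute (V constant): V dC/dt = Q(C_in − C).
Time constant τ = V/Q = 60.79/2.202 = 27.6067 min.
C approaches C_in exponentially: C(t) = C_in + (C₀ − C_in) e^(−t/τ).
C(54.31) = 2.023 + (0.2374 − 2.023)·e^(−54.31/27.6067) = 2.023 + (-1.78560)·0.139837 = 1.77331 g/L.

1.773 g/L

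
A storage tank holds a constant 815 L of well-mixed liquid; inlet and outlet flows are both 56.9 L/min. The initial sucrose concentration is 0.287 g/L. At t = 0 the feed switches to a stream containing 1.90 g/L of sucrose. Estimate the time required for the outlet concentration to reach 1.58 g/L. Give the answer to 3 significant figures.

23.2 min

Species balance: V dC/dt = Q(C_in − C) ⇒ τ = V/Q = 14.323 min.
C(t) = C_in + (C₀ − C_in) e^(−t/τ). Set C = 1.58 and solve for t:
e^(−t/τ) = (C − C_in)/(C₀ − C_in) = (1.58 − 1.90)/(0.287 − 1.90) = 0.19839
t = −τ ln(…) = 14.323 × 1.6175 = 23.168 min.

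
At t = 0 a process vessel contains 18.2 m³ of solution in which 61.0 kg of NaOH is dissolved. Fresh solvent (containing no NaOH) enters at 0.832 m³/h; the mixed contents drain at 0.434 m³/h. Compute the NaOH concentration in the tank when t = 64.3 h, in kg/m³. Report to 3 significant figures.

Total volume: dV/dt = Q_in − Q_out = 0.39800 m³/h, so V(t) = 18.2 + 0.39800 t and V(64.3) = 43.791 m³.
Species balance (pure solvent in): dm/dt = −Q_out · m/V(t).
Separate: dm/m = −Q_out dt/V(t) ⇒ ln(m/m₀) = −(Q_out/(Q_in−Q_out)) ln(V/V₀).
m = m₀ (V₀/V)^(Q_out/(Q_in−Q_out)) = 61.0 × (18.2/43.791)^(1.0905) = 23.416 kg.
C = m/V = 23.416/43.791 = 0.53473 kg/m³.

0.535 kg/m³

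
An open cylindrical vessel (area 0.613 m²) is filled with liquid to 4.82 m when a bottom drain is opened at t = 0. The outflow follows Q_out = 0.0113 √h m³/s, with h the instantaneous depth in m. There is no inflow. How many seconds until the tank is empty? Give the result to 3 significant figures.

With no inflow, A dh/dt = −0.0113 √h.
Separate and integrate: 2(√h − √h₀) = −(0.0113/A) t.
Tank is empty when √h = 0: t_empty = 2A√h₀/0.0113.
t_empty = 2·0.613·√4.82/0.0113 = 1.2260·2.1954/0.0113 = 238.20 s.

238 s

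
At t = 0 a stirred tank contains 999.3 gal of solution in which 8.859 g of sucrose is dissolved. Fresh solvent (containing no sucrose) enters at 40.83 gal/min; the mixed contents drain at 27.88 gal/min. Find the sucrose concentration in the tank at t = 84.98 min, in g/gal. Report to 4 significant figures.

Total volume: dV/dt = Q_in − Q_out = 12.9500 gal/min, so V(t) = 999.3 + 12.9500 t and V(84.98) = 2099.79 gal.
No sucrose enters, so dm/dt = −Q_out · (m/V).
Separate: dm/m = −Q_out dt/V(t) ⇒ ln(m/m₀) = −(Q_out/(Q_in−Q_out)) ln(V/V₀).
m = m₀ (V₀/V)^(Q_out/(Q_in−Q_out)) = 8.859 × (999.3/2099.79)^(2.15290) = 1.79109 g.
C = m/V = 1.79109/2099.79 = 0.000852987 g/gal.

0.0008530 g/gal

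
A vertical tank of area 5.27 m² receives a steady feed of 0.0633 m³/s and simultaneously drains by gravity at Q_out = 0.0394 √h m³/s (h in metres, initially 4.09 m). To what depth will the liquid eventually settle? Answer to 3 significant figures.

Accumulation of liquid (constant cross-section A): A dh/dt = Q_in − 0.0394 √h. At steady state dh/dt = 0:
Q_in = 0.0394 √h_ss ⇒ √h_ss = 0.0633/0.0394 = 1.6066.
h_ss = 1.6066² = 2.5812 m. (Since h₀ = 4.09 m > h_ss, the level will fall toward this value.)

2.58 m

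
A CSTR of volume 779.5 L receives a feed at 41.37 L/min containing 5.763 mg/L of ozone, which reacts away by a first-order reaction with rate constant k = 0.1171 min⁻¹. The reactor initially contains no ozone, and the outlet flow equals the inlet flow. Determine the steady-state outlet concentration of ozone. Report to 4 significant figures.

Species balance: V dC/dt = Q C_in − Q C − k V C.
At steady state: 0 = Q C_in − (Q + kV) C_ss, so C_ss = Q C_in/(Q + kV).
C_ss = 41.37·5.763/(41.37 + 0.1171·779.5) = 238.415/132.649 = 1.79733 mg/L.

1.797 mg/L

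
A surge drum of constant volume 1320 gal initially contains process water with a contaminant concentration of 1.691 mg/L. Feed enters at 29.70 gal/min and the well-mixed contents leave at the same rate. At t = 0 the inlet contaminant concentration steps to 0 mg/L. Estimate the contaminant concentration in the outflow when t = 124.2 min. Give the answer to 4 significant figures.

Unsteady species balance (constant V, well mixed): V dC/dt = Q(C_in − C).
Rewrite as dC/dt + C/τ = C_in/τ, τ = V/Q = 44.4444 min.
Solution: C(t) = C_in + (C₀ − C_in) e^(−t/τ).
C(124.2) = 0 + (1.691 − 0)·e^(−124.2/44.4444) = 0 + (1.69100)·0.0611454 = 0.103397 mg/L.

0.1034 mg/L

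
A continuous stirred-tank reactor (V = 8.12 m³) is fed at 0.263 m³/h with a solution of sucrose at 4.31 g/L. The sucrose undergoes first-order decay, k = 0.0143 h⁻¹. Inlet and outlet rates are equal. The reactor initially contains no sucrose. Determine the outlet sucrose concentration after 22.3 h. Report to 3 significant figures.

1.93 g/L

Species balance: V dC/dt = Q C_in − Q C − k V C.
This is linear with rate a = Q/V + k = 0.046689 h⁻¹.
C_ss = Q C_in/(Q + kV) = 2.9899 g/L; C(t) = C_ss + (C₀ − C_ss) e^(−a t).
C(22.3) = 2.9899 + (-2.9899)·e^(−0.046689·22.3) = 2.9899 + (-2.9899)·0.35304 = 1.9344 g/L.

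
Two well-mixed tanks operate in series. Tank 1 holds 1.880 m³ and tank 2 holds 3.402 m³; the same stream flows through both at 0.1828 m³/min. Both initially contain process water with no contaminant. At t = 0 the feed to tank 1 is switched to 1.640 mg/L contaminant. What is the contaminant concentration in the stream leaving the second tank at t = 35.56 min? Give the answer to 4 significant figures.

1.161 mg/L

Each tank obeys Vᵢ dCᵢ/dt = Q(Cᵢ₋₁ − Cᵢ), so τᵢ = Vᵢ/Q.
τ₁ = 1.880/0.1828 = 10.2845 min; τ₂ = 3.402/0.1828 = 18.6105 min.
Tank 1: C₁ = C_in(1 − e^(−t/τ₁)). Tank 2 (τ₁ ≠ τ₂): C₂ = C_in[1 − (τ₁ e^(−t/τ₁) − τ₂ e^(−t/τ₂))/(τ₁ − τ₂)].
At t = 35.56: e^(−t/τ₁) = 0.0315039, e^(−t/τ₂) = 0.147970.
C₂ = 1.640·[1 − (10.2845·0.0315039 − 18.6105·0.147970)/(-8.32604)] = 1.640·0.708170 = 1.16140 mg/L.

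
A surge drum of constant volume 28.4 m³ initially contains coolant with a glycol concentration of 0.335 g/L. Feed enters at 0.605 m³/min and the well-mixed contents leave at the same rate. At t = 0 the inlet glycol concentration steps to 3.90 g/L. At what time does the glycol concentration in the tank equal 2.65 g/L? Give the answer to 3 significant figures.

Mass balance on the solute (V constant): V dC/dt = Q(C_in − C), so τ = V/Q = 46.942 min.
C(t) = C_in + (C₀ − C_in) e^(−t/τ). Set C = 2.65 and solve for t:
e^(−t/τ) = (C − C_in)/(C₀ − C_in) = (2.65 − 3.90)/(0.335 − 3.90) = 0.35063
t = −τ ln(…) = 46.942 × 1.0480 = 49.196 min.

49.2 min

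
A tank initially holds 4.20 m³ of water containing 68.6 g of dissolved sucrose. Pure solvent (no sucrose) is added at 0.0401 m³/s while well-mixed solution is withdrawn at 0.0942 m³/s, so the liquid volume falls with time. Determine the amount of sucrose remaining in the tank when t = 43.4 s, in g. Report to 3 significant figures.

16.5 g

Let m(t) be the amount of sucrose. Volume: V(t) = V₀ + (Q_in − Q_out) t = 4.20 − 0.054100 t; V(43.4) = 1.8521 m³.
Solute balance: dm/dt = 0 − Q_out C = −Q_out m/V(t).
dm/m = −Q_out dt/(V₀ − 0.054100 t); integrating gives ln(m/m₀) = −(Q_out/(Q_in−Q_out)) ln(V/V₀).
m = m₀ (V₀/V)^(Q_out/(Q_in−Q_out)) = 68.6 × (4.20/1.8521)^(-1.7412) = 16.488 g.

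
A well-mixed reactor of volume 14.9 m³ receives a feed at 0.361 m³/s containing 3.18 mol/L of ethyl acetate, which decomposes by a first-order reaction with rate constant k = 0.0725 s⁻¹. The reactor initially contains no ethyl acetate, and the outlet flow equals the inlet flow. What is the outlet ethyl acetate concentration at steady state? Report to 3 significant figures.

Species balance: V dC/dt = Q C_in − Q C − k V C.
At steady state: 0 = Q C_in − (Q + kV) C_ss, so C_ss = Q C_in/(Q + kV).
C_ss = 0.361·3.18/(0.361 + 0.0725·14.9) = 1.1480/1.4412 = 0.79652 mol/L.

0.797 mol/L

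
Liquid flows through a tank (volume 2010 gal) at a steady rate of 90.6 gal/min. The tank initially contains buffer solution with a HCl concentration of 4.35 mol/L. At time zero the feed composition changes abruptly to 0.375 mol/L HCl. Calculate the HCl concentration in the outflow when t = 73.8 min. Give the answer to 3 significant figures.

0.518 mol/L

Transient balance on the dissolved component: V dC/dt = Q(C_in − C).
So dC/dt = (C_in − C)/τ with τ = V/Q = 2010/90.6 = 22.185 min.
Integrating: C(t) = C_in + (C₀ − C_in) e^(−t/τ).
C(73.8) = 0.375 + (4.35 − 0.375)·e^(−73.8/22.185) = 0.375 + (3.9750)·0.035918 = 0.51778 mol/L.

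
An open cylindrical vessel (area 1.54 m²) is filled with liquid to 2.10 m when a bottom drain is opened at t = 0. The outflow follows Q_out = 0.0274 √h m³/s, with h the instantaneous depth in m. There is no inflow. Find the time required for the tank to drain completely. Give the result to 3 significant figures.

163 s

A dh/dt = −Q_out = −0.0274 √h.
∫ h^(−1/2) dh = −(0.0274/A) ∫ dt, giving 2√h = 2√h₀ − (0.0274/A) t.
Tank is empty when √h = 0: t_empty = 2A√h₀/0.0274.
t_empty = 2·1.54·√2.10/0.0274 = 3.0800·1.4491/0.0274 = 162.90 s.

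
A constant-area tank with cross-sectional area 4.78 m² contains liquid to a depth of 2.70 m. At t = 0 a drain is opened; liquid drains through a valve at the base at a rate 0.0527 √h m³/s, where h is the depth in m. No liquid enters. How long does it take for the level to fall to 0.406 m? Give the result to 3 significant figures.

With no inflow, A dh/dt = −0.0527 √h.
∫ h^(−1/2) dh = −(0.0527/A) ∫ dt, giving 2√h = 2√h₀ − (0.0527/A) t.
t = 2A(√h₀ − √h)/0.0527 = 2·4.78·(√2.70 − √0.406)/0.0527
  = 9.5600 × (1.6432 − 0.63718) / 0.0527 = 182.49 s.

182 s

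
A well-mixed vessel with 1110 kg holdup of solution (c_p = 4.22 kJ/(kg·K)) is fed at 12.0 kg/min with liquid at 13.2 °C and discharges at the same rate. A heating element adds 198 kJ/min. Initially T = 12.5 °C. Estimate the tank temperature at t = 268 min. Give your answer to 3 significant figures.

Unsteady energy balance on the tank contents: M c_p dT/dt = ṁ c_p (T_in − T) + 198.
Rearrange: dT/dt = (T_ss − T)/τ with τ = M/ṁ = 92.500 min and T_ss = T_in + Q̇/(ṁ c_p) = 17.110 °C.
T approaches T_ss exponentially: T(t) = T_ss + (T₀ − T_ss) e^(−t/τ).
T(268) = 17.110 + (-4.6100)·e^(−268/92.500) = 17.110 + (-4.6100)·0.055172 = 16.856 °C.

16.9 °C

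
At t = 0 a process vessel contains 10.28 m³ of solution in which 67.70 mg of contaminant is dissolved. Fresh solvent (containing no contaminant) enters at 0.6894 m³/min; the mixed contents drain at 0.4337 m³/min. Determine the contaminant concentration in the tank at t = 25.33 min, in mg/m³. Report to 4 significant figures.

Let m(t) be the amount of contaminant. Volume: V(t) = V₀ + (Q_in − Q_out) t = 10.28 + 0.255700 t; V(25.33) = 16.7569 m³.
Species balance (pure solvent in): dm/dt = −Q_out · m/V(t).
dm/m = −Q_out dt/(V₀ + 0.255700 t); integrating gives ln(m/m₀) = −(Q_out/(Q_in−Q_out)) ln(V/V₀).
m = m₀ (V₀/V)^(Q_out/(Q_in−Q_out)) = 67.70 × (10.28/16.7569)^(1.69613) = 29.5577 mg.
C = m/V = 29.5577/16.7569 = 1.76391 mg/m³.

1.764 mg/m³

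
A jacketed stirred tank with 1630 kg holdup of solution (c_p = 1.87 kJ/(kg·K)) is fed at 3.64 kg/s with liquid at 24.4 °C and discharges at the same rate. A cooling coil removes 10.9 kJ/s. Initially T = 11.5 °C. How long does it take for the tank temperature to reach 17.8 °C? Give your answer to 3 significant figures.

365 s

M c_p dT/dt = ṁ c_p (T_in − T) − Q̇.
τ = M/ṁ = 447.80 s; T_ss = T_in − Q̇/(ṁ c_p) = 22.799 °C.
T(t) = T_ss + (T₀ − T_ss) e^(−t/τ). Set T = 17.8:
e^(−t/τ) = (17.8 − 22.799)/(11.5 − 22.799) = 0.44241
t = −447.80 · ln(0.44241) = 365.19 s.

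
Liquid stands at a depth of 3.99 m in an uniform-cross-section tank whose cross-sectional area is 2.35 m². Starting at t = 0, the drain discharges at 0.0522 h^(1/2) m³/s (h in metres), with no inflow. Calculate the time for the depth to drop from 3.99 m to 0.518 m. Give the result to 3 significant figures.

115 s

Mass balance (ρ constant): A dh/dt = −0.0522 √h.
∫ h^(−1/2) dh = −(0.0522/A) ∫ dt, giving 2√h = 2√h₀ − (0.0522/A) t.
t = 2A(√h₀ − √h)/0.0522 = 2·2.35·(√3.99 − √0.518)/0.0522
  = 4.7000 × (1.9975 − 0.71972) / 0.0522 = 115.05 s.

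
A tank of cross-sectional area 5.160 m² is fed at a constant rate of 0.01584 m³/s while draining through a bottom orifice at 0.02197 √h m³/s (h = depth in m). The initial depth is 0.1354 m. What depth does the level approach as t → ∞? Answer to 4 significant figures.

Level balance: A dh/dt = 0.01584 − 0.02197 √h. Setting dh/dt = 0:
Q_in = 0.02197 √h_ss ⇒ √h_ss = 0.01584/0.02197 = 0.720983.
h_ss = 0.720983² = 0.519817 m. (Since h₀ = 0.1354 m < h_ss, the level will rise toward this value.)

0.5198 m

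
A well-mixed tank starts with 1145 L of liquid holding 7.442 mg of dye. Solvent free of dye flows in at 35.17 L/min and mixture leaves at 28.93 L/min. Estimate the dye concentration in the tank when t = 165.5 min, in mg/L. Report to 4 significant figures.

Let m(t) be the amount of dye. Volume: V(t) = V₀ + (Q_in − Q_out) t = 1145 + 6.24000 t; V(165.5) = 2177.72 L.
Species balance (pure solvent in): dm/dt = −Q_out · m/V(t).
Separate: dm/m = −Q_out dt/V(t) ⇒ ln(m/m₀) = −(Q_out/(Q_in−Q_out)) ln(V/V₀).
m = m₀ (V₀/V)^(Q_out/(Q_in−Q_out)) = 7.442 × (1145/2177.72)^(4.63622) = 0.377810 mg.
C = m/V = 0.377810/2177.72 = 0.000173489 mg/L.

0.0001735 mg/L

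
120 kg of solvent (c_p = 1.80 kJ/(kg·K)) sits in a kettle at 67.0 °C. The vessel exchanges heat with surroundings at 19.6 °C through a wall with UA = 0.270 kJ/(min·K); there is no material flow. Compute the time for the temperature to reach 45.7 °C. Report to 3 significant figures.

Lumped-capacitance energy balance: M c_p dT/dt = UA(T_amb − T).
τ = M c_p/UA = 800.00 min; T_ss = T_amb = 19.600 °C.
T(t) = T_ss + (T₀ − T_ss)e^(−t/τ); set T = 45.7:
t = −τ ln[(T − T_ss)/(T₀ − T_ss)] = −800.00 · ln(0.55063) = 477.35 min.

477 min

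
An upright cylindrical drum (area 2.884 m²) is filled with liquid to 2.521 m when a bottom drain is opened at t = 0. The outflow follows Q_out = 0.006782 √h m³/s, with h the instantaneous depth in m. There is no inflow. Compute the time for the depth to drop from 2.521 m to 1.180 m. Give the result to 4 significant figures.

426.5 s

Unsteady balance on liquid volume: A dh/dt = −0.006782 √h.
∫ h^(−1/2) dh = −(0.006782/A) ∫ dt, giving 2√h = 2√h₀ − (0.006782/A) t.
t = 2A(√h₀ − √h)/0.006782 = 2·2.884·(√2.521 − √1.180)/0.006782
  = 5.76800 × (1.58777 − 1.08628) / 0.006782 = 426.509 s.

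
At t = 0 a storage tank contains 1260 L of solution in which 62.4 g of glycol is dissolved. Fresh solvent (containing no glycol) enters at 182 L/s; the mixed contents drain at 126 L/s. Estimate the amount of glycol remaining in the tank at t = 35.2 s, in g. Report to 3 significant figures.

7.50 g

Total volume: dV/dt = Q_in − Q_out = 56.000 L/s, so V(t) = 1260 + 56.000 t and V(35.2) = 3231.2 L.
Species balance (pure solvent in): dm/dt = −Q_out · m/V(t).
Separate: dm/m = −Q_out dt/V(t) ⇒ ln(m/m₀) = −(Q_out/(Q_in−Q_out)) ln(V/V₀).
m = m₀ (V₀/V)^(Q_out/(Q_in−Q_out)) = 62.4 × (1260/3231.2)^(2.2500) = 7.4981 g.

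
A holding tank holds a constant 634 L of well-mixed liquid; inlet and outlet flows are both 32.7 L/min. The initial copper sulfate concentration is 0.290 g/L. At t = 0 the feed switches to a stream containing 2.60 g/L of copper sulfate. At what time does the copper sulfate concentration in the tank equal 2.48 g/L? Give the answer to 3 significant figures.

57.3 min

Unsteady species balance (constant V, well mixed): V dC/dt = Q(C_in − C), so τ = V/Q = 19.388 min.
C(t) = C_in + (C₀ − C_in) e^(−t/τ). Set C = 2.48 and solve for t:
e^(−t/τ) = (C − C_in)/(C₀ − C_in) = (2.48 − 2.60)/(0.290 − 2.60) = 0.051948
t = −τ ln(…) = 19.388 × 2.9575 = 57.341 min.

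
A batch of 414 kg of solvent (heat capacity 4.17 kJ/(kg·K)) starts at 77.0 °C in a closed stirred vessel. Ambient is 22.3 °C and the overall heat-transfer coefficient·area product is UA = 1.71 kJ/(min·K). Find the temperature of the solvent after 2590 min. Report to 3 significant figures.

26.5 °C

Lumped-capacitance energy balance: M c_p dT/dt = UA(T_amb − T).
dT/dt = (T_ss − T)/τ with T_ss = T_amb = 22.300 °C, τ = M c_p/UA = 414·4.17/1.71 = 1009.6 min.
Solution: T(t) = T_ss + (T₀ − T_ss) e^(−t/τ).
T(2590) = 22.300 + (54.700)·0.076886 = 26.506 °C.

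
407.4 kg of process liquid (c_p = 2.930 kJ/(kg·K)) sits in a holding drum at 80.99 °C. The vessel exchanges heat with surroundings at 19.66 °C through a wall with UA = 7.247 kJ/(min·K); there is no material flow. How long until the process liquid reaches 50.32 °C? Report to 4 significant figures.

First-law balance (no shaft work): M c_p dT/dt = −UA(T − T_amb).
τ = M c_p/UA = 164.714 min; T_ss = T_amb = 19.6600 °C.
T(t) = T_ss + (T₀ − T_ss)e^(−t/τ); set T = 50.32:
t = −τ ln[(T − T_ss)/(T₀ − T_ss)] = −164.714 · ln(0.499918) = 114.198 min.

114.2 min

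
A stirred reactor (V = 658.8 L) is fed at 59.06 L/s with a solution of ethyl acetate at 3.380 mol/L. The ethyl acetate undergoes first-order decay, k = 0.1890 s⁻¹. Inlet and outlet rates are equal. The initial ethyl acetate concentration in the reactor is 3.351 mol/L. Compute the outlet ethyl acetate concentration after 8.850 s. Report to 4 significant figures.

V dC/dt = Q(C_in − C) − k V C.
This is linear with rate a = Q/V + k = 0.278648 s⁻¹.
C_ss = Q C_in/(Q + kV) = 1.08743 mol/L; C(t) = C_ss + (C₀ − C_ss) e^(−a t).
C(8.850) = 1.08743 + (2.26357)·e^(−0.278648·8.850) = 1.08743 + (2.26357)·0.0849210 = 1.27965 mol/L.

1.280 mol/L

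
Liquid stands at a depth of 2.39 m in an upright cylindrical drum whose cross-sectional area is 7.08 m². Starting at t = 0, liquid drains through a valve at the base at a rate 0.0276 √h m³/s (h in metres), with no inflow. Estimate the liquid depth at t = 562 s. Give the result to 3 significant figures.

With no inflow, A dh/dt = −0.0276 √h.
∫ h^(−1/2) dh = −(0.0276/A) ∫ dt, giving 2√h = 2√h₀ − (0.0276/A) t.
√h = √2.39 − 0.0276·562/(2·7.08) = 1.5460 − 1.0954 = 0.45054.
h = 0.45054² = 0.20299 m.

0.203 m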